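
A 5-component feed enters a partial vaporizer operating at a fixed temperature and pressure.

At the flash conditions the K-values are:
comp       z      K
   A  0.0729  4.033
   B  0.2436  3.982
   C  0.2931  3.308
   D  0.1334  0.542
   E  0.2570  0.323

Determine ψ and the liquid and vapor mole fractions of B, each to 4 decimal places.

Material balance + equilibrium reduce to Σ zᵢ(Kᵢ−1)/(1+ψ(Kᵢ−1)) = 0.
g(0) = ΣzᵢKᵢ − 1 = 1.3889 and g(1) = 1 − Σzᵢ/Kᵢ = -0.2096, so a root lies in (0, 1).
Newton–Raphson from ψ = 0.5:
  ψ = 0.5000: g = 0.35127, g' = -1.1078 → ψ = 0.8171
  ψ = 0.8171: g = 0.02233, g' = -1.0878 → ψ = 0.8376
  ψ = 0.8376: g = -0.00026, g' = -1.1141 → ψ = 0.8374
Converged at ψ = 0.8374.
Compositions from xᵢ = zᵢ/(1+ψ(Kᵢ−1)), yᵢ = Kᵢxᵢ:
  A: x = 0.0206, y = 0.0831
  B: x = 0.0697, y = 0.2774
  C: x = 0.0999, y = 0.3306
  D: x = 0.2164, y = 0.1173
  E: x = 0.5934, y = 0.1917

ψ = 0.8374, x_B = 0.0697, y_B = 0.2774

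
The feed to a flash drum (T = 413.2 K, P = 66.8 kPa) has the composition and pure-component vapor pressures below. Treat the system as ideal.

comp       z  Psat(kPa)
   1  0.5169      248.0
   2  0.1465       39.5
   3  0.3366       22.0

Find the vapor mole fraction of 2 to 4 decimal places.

Raoult's law: Kᵢ = Pᵢˢᵃᵗ/P = Pᵢˢᵃᵗ/66.8.
  K_1 = 248.0/66.8 = 3.712575, K_2 = 39.5/66.8 = 0.591317, K_3 = 22.0/66.8 = 0.329341
Rachford–Rice: g(V/F) = Σ zᵢ(Kᵢ−1)/(1+V/F(Kᵢ−1)) = 0.
Feasibility: ΣzᵢKᵢ = 2.1165, Σzᵢ/Kᵢ = 1.4090 — both > 1, two phases present.
Iterate (Newton) starting at V/F = 0.5:
  V/F = 0.5000: g = 0.18018, g' = -1.0664 → V/F = 0.6690
  V/F = 0.6690: g = 0.00633, g' = -1.0245 → V/F = 0.6751
Converged at V/F = 0.6751.
Compositions from xᵢ = zᵢ/(1+V/F(Kᵢ−1)), yᵢ = Kᵢxᵢ:
  1: x = 0.1826, y = 0.6778
  2: x = 0.2023, y = 0.1196
  3: x = 0.6151, y = 0.2026

y_2 = 0.1196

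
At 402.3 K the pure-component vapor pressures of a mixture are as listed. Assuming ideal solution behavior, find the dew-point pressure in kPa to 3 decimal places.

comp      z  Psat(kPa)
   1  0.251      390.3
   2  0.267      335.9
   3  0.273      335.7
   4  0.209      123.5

At the dew point ψ → 1, so Σzᵢ/Kᵢ = 1 with Kᵢ = Pᵢˢᵃᵗ/P ⇒ 1/P = Σzᵢ/Pᵢˢᵃᵗ.
1/P = 0.251/390.3 + 0.267/335.9 + 0.273/335.7 + 0.209/123.5 = 0.003944 ⇒ P = 253.581 kPa

Pdew = 253.581 kPa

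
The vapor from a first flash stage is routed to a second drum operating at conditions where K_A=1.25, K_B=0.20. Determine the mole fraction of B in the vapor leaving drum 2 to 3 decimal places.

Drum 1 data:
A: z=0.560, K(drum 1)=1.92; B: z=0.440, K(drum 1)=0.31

Drum 1:
Material balance + equilibrium reduce to Σ zᵢ(Kᵢ−1)/(1+ψ₁(Kᵢ−1)) = 0.
g(0) = ΣzᵢKᵢ − 1 = 0.212 and g(1) = 1 − Σzᵢ/Kᵢ = -0.711, so a root lies in (0, 1).
Binary case is linear: z₁(K₁−1)(1+ψ₁(K₂−1)) + z₂(K₂−1)(1+ψ₁(K₁−1)) = 0
⇒ ψ₁ = [z₁(K₁−1)+z₂(K₂−1)] / [−(K₁−1)(K₂−1)] = 0.2116/0.6348 = 0.333
Drum-1 compositions:
  A: x = 0.429, y = 0.823
  B: x = 0.571, y = 0.177
Drum-2 feed = drum-1 vapor: z₂ = (0.8229, 0.1771).
Drum 2:
Rachford–Rice: g(ψ₂) = Σ zᵢ(Kᵢ−1)/(1+ψ₂(Kᵢ−1)) = 0.
g(0) = ΣzᵢKᵢ − 1 = 0.064 and g(1) = 1 − Σzᵢ/Kᵢ = -0.544, so a root lies in (0, 1).
Binary case is linear: z₁(K₁−1)(1+ψ₂(K₂−1)) + z₂(K₂−1)(1+ψ₂(K₁−1)) = 0
⇒ ψ₂ = [z₁(K₁−1)+z₂(K₂−1)] / [−(K₁−1)(K₂−1)] = 0.0640/0.2000 = 0.320
  A: x = 0.762, y = 0.952
  B: x = 0.238, y = 0.048

y_B (drum 2) = 0.048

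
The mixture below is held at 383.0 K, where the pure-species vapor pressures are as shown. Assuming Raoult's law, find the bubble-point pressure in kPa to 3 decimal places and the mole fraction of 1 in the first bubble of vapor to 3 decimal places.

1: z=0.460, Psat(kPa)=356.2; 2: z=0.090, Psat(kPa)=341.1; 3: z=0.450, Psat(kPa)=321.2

At the bubble point ψ → 0, so ΣzᵢKᵢ = 1 with Kᵢ = Pᵢˢᵃᵗ/P ⇒ P = ΣzᵢPᵢˢᵃᵗ.
P = 0.460·356.2 + 0.090·341.1 + 0.450·321.2 = 339.091 kPa
yᵢ = zᵢPᵢˢᵃᵗ/P ⇒ y_1 = 0.460·356.2/339.091 = 0.483

Pbub = 339.091 kPa, y_1 = 0.483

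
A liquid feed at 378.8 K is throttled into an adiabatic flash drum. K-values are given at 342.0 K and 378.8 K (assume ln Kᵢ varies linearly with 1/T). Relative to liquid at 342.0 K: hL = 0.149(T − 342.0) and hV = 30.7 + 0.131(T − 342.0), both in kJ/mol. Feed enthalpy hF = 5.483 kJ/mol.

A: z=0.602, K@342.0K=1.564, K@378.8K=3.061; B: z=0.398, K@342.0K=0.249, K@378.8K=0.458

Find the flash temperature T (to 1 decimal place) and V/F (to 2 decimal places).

Adiabatic flash: solve Rachford–Rice at each trial T, then check hF = ψ·hV(T) + (1−ψ)·hL(T).
  T = 342.0 K: K = (1.564, 0.249), RR gives ψ = 0.096, H_out = 2.945 kJ/mol
  T = 378.8 K: K = (3.061, 0.458), RR gives ψ = 0.918, H_out = 33.045 kJ/mol
  T = 360.4 K: K = (2.226, 0.343), RR gives ψ = 0.592, H_out = 20.708 kJ/mol
  T = 351.2 K: K = (1.874, 0.293), RR gives ψ = 0.397, H_out = 13.490 kJ/mol
  T = 346.6 K: K = (1.714, 0.271), RR gives ψ = 0.268, H_out = 8.895 kJ/mol
  T = 344.3 K: K = (1.638, 0.260), RR gives ψ = 0.189, H_out = 6.144 kJ/mol
Linear interpolation between T = 342.0 (H_out = 2.945) and T = 344.3 (H_out = 6.144) on hF = 5.483 gives T ≈ 343.8 K, at which ψ = 0.17.

T = 343.8 K, V/F = 0.17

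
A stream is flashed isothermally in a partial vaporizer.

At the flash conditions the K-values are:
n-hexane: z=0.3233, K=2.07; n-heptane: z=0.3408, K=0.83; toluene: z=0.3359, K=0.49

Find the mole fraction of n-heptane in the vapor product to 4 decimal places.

y_n-heptane = 0.2978

Material balance + equilibrium reduce to Σ zᵢ(Kᵢ−1)/(1+ψ(Kᵢ−1)) = 0.
Feasibility: ΣzᵢKᵢ = 1.1167, Σzᵢ/Kᵢ = 1.2523 — both > 1, two phases present.
Newton iteration, ψ⁰ = 0.41:
  ψ = 0.4100: g = -0.03843, g' = -0.3299 → ψ = 0.2935
  ψ = 0.2935: g = 0.00081, g' = -0.3461 → ψ = 0.2958
Converged at ψ = 0.2958.
Compositions from xᵢ = zᵢ/(1+ψ(Kᵢ−1)), yᵢ = Kᵢxᵢ:
  n-hexane: x = 0.2456, y = 0.5083
  n-heptane: x = 0.3588, y = 0.2978
  toluene: x = 0.3956, y = 0.1938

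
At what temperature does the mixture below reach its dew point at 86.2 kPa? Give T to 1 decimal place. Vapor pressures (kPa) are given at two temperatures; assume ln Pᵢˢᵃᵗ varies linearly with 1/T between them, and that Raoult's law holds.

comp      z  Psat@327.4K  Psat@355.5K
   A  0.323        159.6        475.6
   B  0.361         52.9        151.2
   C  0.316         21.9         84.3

Dew-point temperature: Σzᵢ·P/Pᵢˢᵃᵗ(T) = 1. Interpolate ln Pᵢˢᵃᵗ = aᵢ + bᵢ/T.
  T = 327.4 K: ΣzᵢP/Pᵢˢᵃᵗ = 2.0065
  T = 355.5 K: ΣzᵢP/Pᵢˢᵃᵗ = 0.5875
  T = 341.4 K: ΣzᵢP/Pᵢˢᵃᵗ = 1.0582
  T = 348.4 K: ΣzᵢP/Pᵢˢᵃᵗ = 0.7850
  T = 344.9 K: ΣzᵢP/Pᵢˢᵃᵗ = 0.9099
  T = 343.1 K: ΣzᵢP/Pᵢˢᵃᵗ = 0.9830
Interpolating between 341.4 K and 343.1 K gives T ≈ 342.7 K.

T = 342.7 K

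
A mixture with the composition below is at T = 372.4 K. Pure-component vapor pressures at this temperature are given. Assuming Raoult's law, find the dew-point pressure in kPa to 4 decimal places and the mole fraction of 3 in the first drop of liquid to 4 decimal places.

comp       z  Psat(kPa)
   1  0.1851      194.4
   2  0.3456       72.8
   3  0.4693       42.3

Pdew = 59.5452 kPa, x_3 = 0.6606

At the dew point ψ → 1, so Σzᵢ/Kᵢ = 1 with Kᵢ = Pᵢˢᵃᵗ/P ⇒ 1/P = Σzᵢ/Pᵢˢᵃᵗ.
1/P = 0.1851/194.4 + 0.3456/72.8 + 0.4693/42.3 = 0.0167940 ⇒ P = 59.5452 kPa
xᵢ = zᵢP/Pᵢˢᵃᵗ ⇒ x_3 = 0.4693·59.5452/42.3 = 0.6606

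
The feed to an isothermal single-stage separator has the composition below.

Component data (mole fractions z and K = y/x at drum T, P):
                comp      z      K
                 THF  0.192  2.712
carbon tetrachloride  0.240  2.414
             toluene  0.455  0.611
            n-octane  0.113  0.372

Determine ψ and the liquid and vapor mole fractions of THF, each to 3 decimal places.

Rachford–Rice: g(ψ) = Σ zᵢ(Kᵢ−1)/(1+ψ(Kᵢ−1)) = 0.
Check two-phase: ΣzᵢKᵢ = 1.420 > 1 and Σzᵢ/Kᵢ = 1.219 > 1, so g(0) = 0.420 > 0 and g(1) = -0.219 < 0.
Newton iteration, ψ⁰ = 0.31:
  ψ = 0.310: g = 0.1613, g' = -0.630 → ψ = 0.566
  ψ = 0.566: g = 0.0183, g' = -0.514 → ψ = 0.602
Converged at ψ = 0.602.
Compositions from xᵢ = zᵢ/(1+ψ(Kᵢ−1)), yᵢ = Kᵢxᵢ:
  THF: x = 0.095, y = 0.256
  carbon tetrachloride: x = 0.130, y = 0.313
  toluene: x = 0.594, y = 0.363
  n-octane: x = 0.182, y = 0.068

ψ = 0.602, x_THF = 0.095, y_THF = 0.256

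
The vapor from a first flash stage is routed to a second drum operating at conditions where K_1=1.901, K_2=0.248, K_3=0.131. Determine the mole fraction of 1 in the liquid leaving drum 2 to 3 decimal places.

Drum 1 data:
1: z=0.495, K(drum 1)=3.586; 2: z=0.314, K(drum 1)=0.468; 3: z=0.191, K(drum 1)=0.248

x_1 (drum 2) = 0.467

Drum 1:
Let ψ₁ = V/F and solve Σ zᵢ(Kᵢ−1)/(1+ψ₁(Kᵢ−1)) = 0.
g(0) = ΣzᵢKᵢ − 1 = 0.969 and g(1) = 1 − Σzᵢ/Kᵢ = -0.579, so a root lies in (0, 1).
Iterate (Newton) starting at ψ₁ = 0.61:
  ψ₁ = 0.610: g = -0.0160, g' = -1.062 → ψ₁ = 0.595
Converged at ψ₁ = 0.595.
Drum-1 compositions:
  1: x = 0.195, y = 0.699
  2: x = 0.459, y = 0.215
  3: x = 0.346, y = 0.086
Drum-2 feed = drum-1 vapor: z₂ = (0.6993, 0.2150, 0.0857).
Drum 2:
Rachford–Rice: g(ψ₂) = Σ zᵢ(Kᵢ−1)/(1+ψ₂(Kᵢ−1)) = 0.
Check two-phase: ΣzᵢKᵢ = 1.394 > 1 and Σzᵢ/Kᵢ = 1.889 > 1, so g(0) = 0.394 > 0 and g(1) = -0.889 < 0.
Iterate (Newton) starting at ψ₂ = 0.33:
  ψ₂ = 0.330: g = 0.1662, g' = -0.680 → ψ₂ = 0.575
  ψ₂ = 0.575: g = -0.0183, g' = -0.882 → ψ₂ = 0.554
  ψ₂ = 0.554: g = -0.0003, g' = -0.850 → ψ₂ = 0.553
Converged at ψ₂ = 0.553.
  1: x = 0.467, y = 0.887
  2: x = 0.368, y = 0.091
  3: x = 0.165, y = 0.022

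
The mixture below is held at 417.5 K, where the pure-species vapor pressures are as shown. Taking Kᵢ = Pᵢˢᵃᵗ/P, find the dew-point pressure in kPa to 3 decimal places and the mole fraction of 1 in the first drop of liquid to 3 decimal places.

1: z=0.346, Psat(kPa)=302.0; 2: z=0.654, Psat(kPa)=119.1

Pdew = 150.673 kPa, x_1 = 0.173

At the dew point ψ → 1, so Σzᵢ/Kᵢ = 1 with Kᵢ = Pᵢˢᵃᵗ/P ⇒ 1/P = Σzᵢ/Pᵢˢᵃᵗ.
1/P = 0.346/302.0 + 0.654/119.1 = 0.006637 ⇒ P = 150.673 kPa
xᵢ = zᵢP/Pᵢˢᵃᵗ ⇒ x_1 = 0.346·150.673/302.0 = 0.173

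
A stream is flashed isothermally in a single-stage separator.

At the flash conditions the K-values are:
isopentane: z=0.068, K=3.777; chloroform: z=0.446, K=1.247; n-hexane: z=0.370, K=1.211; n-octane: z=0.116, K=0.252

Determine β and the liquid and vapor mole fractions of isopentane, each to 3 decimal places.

β = 0.803, x_isopentane = 0.021, y_isopentane = 0.080

Newton–Raphson from β = 0.5:
  β = 0.500: g = 0.1091, g' = -0.293 → β = 0.873
  β = 0.873: g = -0.0384, g' = -0.614 → β = 0.811
  β = 0.811: g = -0.0038, g' = -0.499 → β = 0.803
Converged at β = 0.803.
Compositions from xᵢ = zᵢ/(1+β(Kᵢ−1)), yᵢ = Kᵢxᵢ:
  isopentane: x = 0.021, y = 0.080
  chloroform: x = 0.372, y = 0.464
  n-hexane: x = 0.316, y = 0.383
  n-octane: x = 0.290, y = 0.073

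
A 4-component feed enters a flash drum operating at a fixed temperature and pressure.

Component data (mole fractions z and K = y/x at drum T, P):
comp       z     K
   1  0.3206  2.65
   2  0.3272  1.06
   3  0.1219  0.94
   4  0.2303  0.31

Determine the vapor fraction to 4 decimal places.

Let ψ = V/F and solve Σ zᵢ(Kᵢ−1)/(1+ψ(Kᵢ−1)) = 0.
Check two-phase: ΣzᵢKᵢ = 1.3824 > 1 and Σzᵢ/Kᵢ = 1.3022 > 1, so g(0) = 0.3824 > 0 and g(1) = -0.3022 < 0.
Iterate (Newton) starting at ψ = 0.5:
  ψ = 0.5000: g = 0.05877, g' = -0.5192 → ψ = 0.6132
  ψ = 0.6132: g = -0.00116, g' = -0.5467 → ψ = 0.6111
Converged at ψ = 0.6111.

ψ = 0.6111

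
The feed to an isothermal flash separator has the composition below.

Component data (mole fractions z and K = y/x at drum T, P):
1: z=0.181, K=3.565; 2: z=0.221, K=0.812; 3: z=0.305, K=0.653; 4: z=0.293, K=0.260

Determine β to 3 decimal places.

Rachford–Rice: g(β) = Σ zᵢ(Kᵢ−1)/(1+β(Kᵢ−1)) = 0.
Check two-phase: ΣzᵢKᵢ = 1.100 > 1 and Σzᵢ/Kᵢ = 1.917 > 1, so g(0) = 0.100 > 0 and g(1) = -0.917 < 0.
Newton–Raphson from β = 0.5:
  β = 0.500: g = -0.3147, g' = -0.696 → β = 0.048
  β = 0.048: g = 0.0391, g' = -1.163 → β = 0.082
  β = 0.082: g = 0.0021, g' = -1.043 → β = 0.084
Converged at β = 0.084.

β = 0.084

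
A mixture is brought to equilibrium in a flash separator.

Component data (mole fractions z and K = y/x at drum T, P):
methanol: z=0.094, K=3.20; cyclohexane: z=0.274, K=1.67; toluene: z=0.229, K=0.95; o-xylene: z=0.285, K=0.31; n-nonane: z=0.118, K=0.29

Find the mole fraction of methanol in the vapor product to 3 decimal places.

Iterate (Newton) starting at V/F = 0.32:
  V/F = 0.320: g = -0.0999, g' = -0.564 → V/F = 0.143
  V/F = 0.143: g = 0.0020, g' = -0.607 → V/F = 0.146
Converged at V/F = 0.146.
Compositions from xᵢ = zᵢ/(1+V/F(Kᵢ−1)), yᵢ = Kᵢxᵢ:
  methanol: x = 0.071, y = 0.228
  cyclohexane: x = 0.250, y = 0.417
  toluene: x = 0.231, y = 0.219
  o-xylene: x = 0.317, y = 0.098
  n-nonane: x = 0.132, y = 0.038

y_methanol = 0.228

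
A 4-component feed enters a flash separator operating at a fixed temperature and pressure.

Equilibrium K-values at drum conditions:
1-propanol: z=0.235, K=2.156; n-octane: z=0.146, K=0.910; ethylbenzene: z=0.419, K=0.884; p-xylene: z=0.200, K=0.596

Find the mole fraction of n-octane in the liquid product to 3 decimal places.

x_n-octane = 0.153

Newton–Raphson from ψ = 0.5:
  ψ = 0.500: g = 0.0055, g' = -0.185 → ψ = 0.530
Converged at ψ = 0.530.
Compositions from xᵢ = zᵢ/(1+ψ(Kᵢ−1)), yᵢ = Kᵢxᵢ:
  1-propanol: x = 0.146, y = 0.314
  n-octane: x = 0.153, y = 0.140
  ethylbenzene: x = 0.446, y = 0.395
  p-xylene: x = 0.255, y = 0.152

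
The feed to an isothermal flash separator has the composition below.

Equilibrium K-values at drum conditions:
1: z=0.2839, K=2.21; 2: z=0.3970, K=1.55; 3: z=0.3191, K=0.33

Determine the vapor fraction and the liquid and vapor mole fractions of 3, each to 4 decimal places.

ψ = 0.6093, x_3 = 0.5392, y_3 = 0.1779

Let ψ = V/F and solve Σ zᵢ(Kᵢ−1)/(1+ψ(Kᵢ−1)) = 0.
Feasibility: ΣzᵢKᵢ = 1.3481, Σzᵢ/Kᵢ = 1.3516 — both > 1, two phases present.
Newton iteration, ψ⁰ = 0.5:
  ψ = 0.5000: g = 0.06379, g' = -0.5591 → ψ = 0.6141
  ψ = 0.6141: g = -0.00295, g' = -0.6174 → ψ = 0.6093
Converged at ψ = 0.6093.
Compositions from xᵢ = zᵢ/(1+ψ(Kᵢ−1)), yᵢ = Kᵢxᵢ:
  1: x = 0.1634, y = 0.3612
  2: x = 0.2974, y = 0.4609
  3: x = 0.5392, y = 0.1779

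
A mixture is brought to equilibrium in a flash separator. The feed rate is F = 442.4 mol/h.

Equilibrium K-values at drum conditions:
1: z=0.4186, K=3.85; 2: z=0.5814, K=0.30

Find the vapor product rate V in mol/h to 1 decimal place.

V = 174.3 mol/h

Binary case is linear: z₁(K₁−1)(1+V/F(K₂−1)) + z₂(K₂−1)(1+V/F(K₁−1)) = 0
⇒ V/F = [z₁(K₁−1)+z₂(K₂−1)] / [−(K₁−1)(K₂−1)] = 0.78603/1.99500 = 0.3940
Then V = V/F·F = 0.3940·442.4 = 174.3 mol/h and L = F − V = 268.1 mol/h.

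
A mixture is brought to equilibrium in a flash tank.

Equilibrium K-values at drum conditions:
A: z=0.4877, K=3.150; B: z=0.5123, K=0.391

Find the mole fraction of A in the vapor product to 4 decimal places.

Material balance + equilibrium reduce to Σ zᵢ(Kᵢ−1)/(1+V/F(Kᵢ−1)) = 0.
g(0) = ΣzᵢKᵢ − 1 = 0.7366 and g(1) = 1 − Σzᵢ/Kᵢ = -0.4651, so a root lies in (0, 1).
Iterate (Newton) starting at V/F = 0.53:
  V/F = 0.5300: g = 0.02941, g' = -0.9068 → V/F = 0.5624
  V/F = 0.5624: g = 0.00010, g' = -0.9014 → V/F = 0.5625
Converged at V/F = 0.5625.
Compositions from xᵢ = zᵢ/(1+V/F(Kᵢ−1)), yᵢ = Kᵢxᵢ:
  A: x = 0.2207, y = 0.6953
  B: x = 0.7793, y = 0.3047

y_A = 0.6953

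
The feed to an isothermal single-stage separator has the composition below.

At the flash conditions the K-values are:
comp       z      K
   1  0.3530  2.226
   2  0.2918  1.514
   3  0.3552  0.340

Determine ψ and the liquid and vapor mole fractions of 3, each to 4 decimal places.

ψ = 0.5619, x_3 = 0.5646, y_3 = 0.1920

Material balance + equilibrium reduce to Σ zᵢ(Kᵢ−1)/(1+ψ(Kᵢ−1)) = 0.
Check two-phase: ΣzᵢKᵢ = 1.3483 > 1 and Σzᵢ/Kᵢ = 1.3960 > 1, so g(0) = 0.3483 > 0 and g(1) = -0.3960 < 0.
Iterate (Newton) starting at ψ = 0.4:
  ψ = 0.4000: g = 0.09626, g' = -0.5775 → ψ = 0.5667
  ψ = 0.5667: g = -0.00298, g' = -0.6258 → ψ = 0.5619
Converged at ψ = 0.5619.
Compositions from xᵢ = zᵢ/(1+ψ(Kᵢ−1)), yᵢ = Kᵢxᵢ:
  1: x = 0.2090, y = 0.4653
  2: x = 0.2264, y = 0.3428
  3: x = 0.5646, y = 0.1920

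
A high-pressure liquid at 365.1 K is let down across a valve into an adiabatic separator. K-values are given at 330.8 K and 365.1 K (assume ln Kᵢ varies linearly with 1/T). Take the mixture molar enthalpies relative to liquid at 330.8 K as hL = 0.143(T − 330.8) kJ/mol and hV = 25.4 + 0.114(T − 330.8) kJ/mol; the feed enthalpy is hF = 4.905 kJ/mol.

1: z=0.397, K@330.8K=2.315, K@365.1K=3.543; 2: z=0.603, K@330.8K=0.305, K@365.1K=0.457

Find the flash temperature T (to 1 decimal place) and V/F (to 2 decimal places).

T = 335.0 K, V/F = 0.17

Adiabatic flash: solve Rachford–Rice at each trial T, then check hF = ψ·hV(T) + (1−ψ)·hL(T).
  T = 330.8 K: K = (2.315, 0.305), RR gives ψ = 0.113, H_out = 2.862 kJ/mol
  T = 365.1 K: K = (3.543, 0.457), RR gives ψ = 0.494, H_out = 16.961 kJ/mol
  T = 348.0 K: K = (2.896, 0.377), RR gives ψ = 0.319, H_out = 10.415 kJ/mol
  T = 339.4 K: K = (2.597, 0.340), RR gives ψ = 0.224, H_out = 6.863 kJ/mol
  T = 335.1 K: K = (2.454, 0.322), RR gives ψ = 0.171, H_out = 4.936 kJ/mol
  T = 333.0 K: K = (2.385, 0.314), RR gives ψ = 0.143, H_out = 3.945 kJ/mol
Linear interpolation between T = 333.0 (H_out = 3.945) and T = 335.1 (H_out = 4.936) on hF = 4.905 gives T ≈ 335.0 K, at which ψ = 0.17.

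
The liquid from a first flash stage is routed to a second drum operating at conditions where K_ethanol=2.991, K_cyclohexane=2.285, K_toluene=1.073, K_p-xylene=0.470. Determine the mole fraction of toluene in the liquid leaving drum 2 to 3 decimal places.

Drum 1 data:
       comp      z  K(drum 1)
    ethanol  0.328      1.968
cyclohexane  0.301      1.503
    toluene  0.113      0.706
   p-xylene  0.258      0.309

x_toluene (drum 2) = 0.128

Drum 1:
Rachford–Rice: g(ψ₁) = Σ zᵢ(Kᵢ−1)/(1+ψ₁(Kᵢ−1)) = 0.
Check two-phase: ΣzᵢKᵢ = 1.257 > 1 and Σzᵢ/Kᵢ = 1.362 > 1, so g(0) = 0.257 > 0 and g(1) = -0.362 < 0.
Iterate (Newton) starting at ψ₁ = 0.44:
  ψ₁ = 0.440: g = 0.0523, g' = -0.469 → ψ₁ = 0.551
  ψ₁ = 0.551: g = -0.0021, g' = -0.513 → ψ₁ = 0.547
Converged at ψ₁ = 0.547.
Drum-1 compositions:
  ethanol: x = 0.214, y = 0.422
  cyclohexane: x = 0.236, y = 0.355
  toluene: x = 0.135, y = 0.095
  p-xylene: x = 0.415, y = 0.128
Drum-2 feed = drum-1 liquid: z₂ = (0.2144, 0.2360, 0.1347, 0.4149).
Drum 2:
Material balance + equilibrium reduce to Σ zᵢ(Kᵢ−1)/(1+ψ₂(Kᵢ−1)) = 0.
Feasibility: ΣzᵢKᵢ = 1.520, Σzᵢ/Kᵢ = 1.183 — both > 1, two phases present.
Newton–Raphson from ψ₂ = 0.44:
  ψ₂ = 0.440: g = 0.1441, g' = -0.599 → ψ₂ = 0.680
  ψ₂ = 0.680: g = 0.0086, g' = -0.550 → ψ₂ = 0.696
Converged at ψ₂ = 0.696.
  ethanol: x = 0.090, y = 0.269
  cyclohexane: x = 0.125, y = 0.285
  toluene: x = 0.128, y = 0.138
  p-xylene: x = 0.657, y = 0.309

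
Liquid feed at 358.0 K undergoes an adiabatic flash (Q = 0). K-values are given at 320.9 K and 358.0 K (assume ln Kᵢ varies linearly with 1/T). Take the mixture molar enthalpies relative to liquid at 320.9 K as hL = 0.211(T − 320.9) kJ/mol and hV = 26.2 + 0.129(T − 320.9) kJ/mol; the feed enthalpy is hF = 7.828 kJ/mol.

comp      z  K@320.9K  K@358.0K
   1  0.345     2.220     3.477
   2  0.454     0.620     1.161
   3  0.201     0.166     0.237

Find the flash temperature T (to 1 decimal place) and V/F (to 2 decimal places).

Adiabatic flash: solve Rachford–Rice at each trial T, then check hF = ψ·hV(T) + (1−ψ)·hL(T).
  T = 320.9 K: K = (2.220, 0.620, 0.166), RR gives ψ = 0.120, H_out = 3.149 kJ/mol
  T = 358.0 K: K = (3.477, 1.161, 0.237), RR gives ψ = 0.756, H_out = 25.341 kJ/mol
  T = 339.4 K: K = (2.811, 0.862, 0.200), RR gives ψ = 0.489, H_out = 15.985 kJ/mol
  T = 330.1 K: K = (2.505, 0.734, 0.183), RR gives ψ = 0.314, H_out = 9.921 kJ/mol
  T = 325.5 K: K = (2.360, 0.675, 0.174), RR gives ψ = 0.219, H_out = 6.636 kJ/mol
  T = 327.8 K: K = (2.432, 0.704, 0.178), RR gives ψ = 0.267, H_out = 8.302 kJ/mol
Linear interpolation between T = 325.5 (H_out = 6.636) and T = 327.8 (H_out = 8.302) on hF = 7.828 gives T ≈ 327.1 K, at which ψ = 0.25.

T = 327.1 K, V/F = 0.25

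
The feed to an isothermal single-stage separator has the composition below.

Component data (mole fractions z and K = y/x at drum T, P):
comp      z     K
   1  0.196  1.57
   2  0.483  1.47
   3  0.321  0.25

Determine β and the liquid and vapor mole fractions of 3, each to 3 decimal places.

Let β = V/F and solve Σ zᵢ(Kᵢ−1)/(1+β(Kᵢ−1)) = 0.
Feasibility: ΣzᵢKᵢ = 1.098, Σzᵢ/Kᵢ = 1.737 — both > 1, two phases present.
Newton iteration, β⁰ = 0.5:
  β = 0.500: g = -0.1144, g' = -0.571 → β = 0.299
  β = 0.299: g = -0.0161, g' = -0.429 → β = 0.262
  β = 0.262: g = -0.0003, g' = -0.412 → β = 0.261
Converged at β = 0.261.
Compositions from xᵢ = zᵢ/(1+β(Kᵢ−1)), yᵢ = Kᵢxᵢ:
  1: x = 0.171, y = 0.268
  2: x = 0.430, y = 0.632
  3: x = 0.399, y = 0.100

β = 0.261, x_3 = 0.399, y_3 = 0.100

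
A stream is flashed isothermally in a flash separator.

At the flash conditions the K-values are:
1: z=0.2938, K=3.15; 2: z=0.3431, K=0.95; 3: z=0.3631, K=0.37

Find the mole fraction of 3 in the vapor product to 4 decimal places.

Rachford–Rice: g(ψ) = Σ zᵢ(Kᵢ−1)/(1+ψ(Kᵢ−1)) = 0.
g(0) = ΣzᵢKᵢ − 1 = 0.3858 and g(1) = 1 − Σzᵢ/Kᵢ = -0.4358, so a root lies in (0, 1).
Newton–Raphson from ψ = 0.5:
  ψ = 0.5000: g = -0.04712, g' = -0.6235 → ψ = 0.4244
  ψ = 0.4244: g = 0.00052, g' = -0.6407 → ψ = 0.4252
Converged at ψ = 0.4252.
Compositions from xᵢ = zᵢ/(1+ψ(Kᵢ−1)), yᵢ = Kᵢxᵢ:
  1: x = 0.1535, y = 0.4835
  2: x = 0.3506, y = 0.3330
  3: x = 0.4960, y = 0.1835

y_3 = 0.1835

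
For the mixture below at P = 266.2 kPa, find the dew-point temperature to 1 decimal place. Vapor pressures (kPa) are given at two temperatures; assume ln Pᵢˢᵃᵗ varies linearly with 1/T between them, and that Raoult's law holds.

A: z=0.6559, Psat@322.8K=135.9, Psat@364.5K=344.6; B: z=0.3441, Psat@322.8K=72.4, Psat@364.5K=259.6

Dew-point temperature: Σzᵢ·P/Pᵢˢᵃᵗ(T) = 1. Interpolate ln Pᵢˢᵃᵗ = aᵢ + bᵢ/T.
  T = 322.8 K: ΣzᵢP/Pᵢˢᵃᵗ = 2.5500
  T = 364.5 K: ΣzᵢP/Pᵢˢᵃᵗ = 0.8595
  T = 343.6 K: ΣzᵢP/Pᵢˢᵃᵗ = 1.4290
  T = 354.1 K: ΣzᵢP/Pᵢˢᵃᵗ = 1.0977
  T = 359.3 K: ΣzᵢP/Pᵢˢᵃᵗ = 0.9695
  T = 356.7 K: ΣzᵢP/Pᵢˢᵃᵗ = 1.0311
Interpolating between 356.7 K and 359.3 K gives T ≈ 358.0 K.

T = 358.0 K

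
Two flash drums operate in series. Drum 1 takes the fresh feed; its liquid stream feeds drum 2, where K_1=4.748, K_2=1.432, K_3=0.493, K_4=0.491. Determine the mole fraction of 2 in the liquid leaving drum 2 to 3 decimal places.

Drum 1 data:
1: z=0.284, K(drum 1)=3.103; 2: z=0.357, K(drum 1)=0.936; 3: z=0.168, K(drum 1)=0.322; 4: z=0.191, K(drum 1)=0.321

Drum 1:
Rachford–Rice: g(ψ₁) = Σ zᵢ(Kᵢ−1)/(1+ψ₁(Kᵢ−1)) = 0.
Feasibility: ΣzᵢKᵢ = 1.331, Σzᵢ/Kᵢ = 1.590 — both > 1, two phases present.
Iterate (Newton) starting at ψ₁ = 0.5:
  ψ₁ = 0.500: g = -0.1011, g' = -0.679 → ψ₁ = 0.351
  ψ₁ = 0.351: g = 0.0005, g' = -0.702 → ψ₁ = 0.352
Converged at ψ₁ = 0.352.
Drum-1 compositions:
  1: x = 0.163, y = 0.507
  2: x = 0.365, y = 0.342
  3: x = 0.221, y = 0.071
  4: x = 0.251, y = 0.081
Drum-2 feed = drum-1 liquid: z₂ = (0.1633, 0.3652, 0.2206, 0.2509).
Drum 2:
Material balance + equilibrium reduce to Σ zᵢ(Kᵢ−1)/(1+ψ₂(Kᵢ−1)) = 0.
Check two-phase: ΣzᵢKᵢ = 1.530 > 1 and Σzᵢ/Kᵢ = 1.248 > 1, so g(0) = 0.530 > 0 and g(1) = -0.248 < 0.
Newton–Raphson from ψ₂ = 0.63:
  ψ₂ = 0.630: g = -0.0463, g' = -0.508 → ψ₂ = 0.539
  ψ₂ = 0.539: g = 0.0007, g' = -0.527 → ψ₂ = 0.540
Converged at ψ₂ = 0.540.
  1: x = 0.054, y = 0.256
  2: x = 0.296, y = 0.424
  3: x = 0.304, y = 0.150
  4: x = 0.346, y = 0.170

x_2 (drum 2) = 0.296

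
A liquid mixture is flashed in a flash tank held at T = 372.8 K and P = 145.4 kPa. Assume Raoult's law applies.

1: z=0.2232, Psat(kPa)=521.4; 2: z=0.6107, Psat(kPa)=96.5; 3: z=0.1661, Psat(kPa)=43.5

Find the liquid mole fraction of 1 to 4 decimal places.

Raoult's law: Kᵢ = Pᵢˢᵃᵗ/P = Pᵢˢᵃᵗ/145.4.
  K_1 = 521.4/145.4 = 3.585970, K_2 = 96.5/145.4 = 0.663686, K_3 = 43.5/145.4 = 0.299175
Iterate (Newton) starting at ψ = 0.5:
  ψ = 0.5000: g = -0.17439, g' = -0.5770 → ψ = 0.1978
  ψ = 0.1978: g = 0.02671, g' = -0.8426 → ψ = 0.2295
  ψ = 0.2295: g = 0.00094, g' = -0.7848 → ψ = 0.2307
Converged at ψ = 0.2307.
Compositions from xᵢ = zᵢ/(1+ψ(Kᵢ−1)), yᵢ = Kᵢxᵢ:
  1: x = 0.1398, y = 0.5013
  2: x = 0.6621, y = 0.4394
  3: x = 0.1981, y = 0.0593

x_1 = 0.1398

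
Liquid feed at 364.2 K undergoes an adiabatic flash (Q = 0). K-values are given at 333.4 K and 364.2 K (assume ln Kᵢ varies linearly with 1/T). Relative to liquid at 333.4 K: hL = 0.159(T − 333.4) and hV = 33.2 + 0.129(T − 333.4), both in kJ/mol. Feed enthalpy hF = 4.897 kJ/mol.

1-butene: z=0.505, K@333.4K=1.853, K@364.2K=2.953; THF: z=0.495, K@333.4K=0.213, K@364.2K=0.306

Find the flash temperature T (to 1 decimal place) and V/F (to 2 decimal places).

Adiabatic flash: solve Rachford–Rice at each trial T, then check hF = ψ·hV(T) + (1−ψ)·hL(T).
  T = 333.4 K: K = (1.853, 0.213), RR gives ψ = 0.061, H_out = 2.038 kJ/mol
  T = 364.2 K: K = (2.953, 0.306), RR gives ψ = 0.474, H_out = 20.203 kJ/mol
  T = 348.8 K: K = (2.363, 0.257), RR gives ψ = 0.317, H_out = 12.824 kJ/mol
  T = 341.1 K: K = (2.098, 0.235), RR gives ψ = 0.209, H_out = 8.121 kJ/mol
  T = 337.2 K: K = (1.972, 0.224), RR gives ψ = 0.141, H_out = 5.269 kJ/mol
  T = 335.3 K: K = (1.912, 0.218), RR gives ψ = 0.103, H_out = 3.718 kJ/mol
Linear interpolation between T = 335.3 (H_out = 3.718) and T = 337.2 (H_out = 5.269) on hF = 4.897 gives T ≈ 336.7 K, at which ψ = 0.13.

T = 336.7 K, V/F = 0.13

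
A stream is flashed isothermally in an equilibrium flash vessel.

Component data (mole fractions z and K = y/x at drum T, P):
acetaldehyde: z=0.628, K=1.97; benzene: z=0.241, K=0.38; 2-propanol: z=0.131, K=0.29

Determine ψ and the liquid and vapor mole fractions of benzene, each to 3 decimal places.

Let ψ = V/F and solve Σ zᵢ(Kᵢ−1)/(1+ψ(Kᵢ−1)) = 0.
g(0) = ΣzᵢKᵢ − 1 = 0.367 and g(1) = 1 − Σzᵢ/Kᵢ = -0.405, so a root lies in (0, 1).
Iterate (Newton) starting at ψ = 0.55:
  ψ = 0.550: g = 0.0179, g' = -0.642 → ψ = 0.578
Converged at ψ = 0.578.
Compositions from xᵢ = zᵢ/(1+ψ(Kᵢ−1)), yᵢ = Kᵢxᵢ:
  acetaldehyde: x = 0.403, y = 0.793
  benzene: x = 0.375, y = 0.143
  2-propanol: x = 0.222, y = 0.064

ψ = 0.578, x_benzene = 0.375, y_benzene = 0.143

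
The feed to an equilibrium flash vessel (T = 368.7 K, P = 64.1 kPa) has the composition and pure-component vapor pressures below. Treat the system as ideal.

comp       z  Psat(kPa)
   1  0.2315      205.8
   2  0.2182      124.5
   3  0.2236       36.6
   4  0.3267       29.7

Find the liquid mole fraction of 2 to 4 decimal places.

x_2 = 0.1450

Raoult's law: Kᵢ = Pᵢˢᵃᵗ/P = Pᵢˢᵃᵗ/64.1.
  K_1 = 205.8/64.1 = 3.210608, K_2 = 124.5/64.1 = 1.942278, K_3 = 36.6/64.1 = 0.570983, K_4 = 29.7/64.1 = 0.463339
Material balance + equilibrium reduce to Σ zᵢ(Kᵢ−1)/(1+ψ(Kᵢ−1)) = 0.
Feasibility: ΣzᵢKᵢ = 1.4461, Σzᵢ/Kᵢ = 1.2812 — both > 1, two phases present.
Newton–Raphson from ψ = 0.5:
  ψ = 0.5000: g = 0.02109, g' = -0.5872 → ψ = 0.5359
  ψ = 0.5359: g = 0.00019, g' = -0.5774 → ψ = 0.5362
Converged at ψ = 0.5362.
Compositions from xᵢ = zᵢ/(1+ψ(Kᵢ−1)), yᵢ = Kᵢxᵢ:
  1: x = 0.1059, y = 0.3401
  2: x = 0.1450, y = 0.2815
  3: x = 0.2904, y = 0.1658
  4: x = 0.4587, y = 0.2125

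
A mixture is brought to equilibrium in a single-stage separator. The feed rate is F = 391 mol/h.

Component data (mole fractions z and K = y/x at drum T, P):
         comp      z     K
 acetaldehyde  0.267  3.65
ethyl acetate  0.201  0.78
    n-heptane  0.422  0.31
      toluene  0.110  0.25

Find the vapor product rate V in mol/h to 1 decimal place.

V = 72.0 mol/h

Material balance + equilibrium reduce to Σ zᵢ(Kᵢ−1)/(1+V/F(Kᵢ−1)) = 0.
Feasibility: ΣzᵢKᵢ = 1.290, Σzᵢ/Kᵢ = 2.132 — both > 1, two phases present.
Iterate (Newton) starting at V/F = 0.54:
  V/F = 0.540: g = -0.3619, g' = -1.015 → V/F = 0.183
  V/F = 0.183: g = 0.0010, g' = -1.206 → V/F = 0.184
Converged at V/F = 0.184.
Then V = V/F·F = 0.1843·391 = 72.0 mol/h and L = F − V = 319.0 mol/h.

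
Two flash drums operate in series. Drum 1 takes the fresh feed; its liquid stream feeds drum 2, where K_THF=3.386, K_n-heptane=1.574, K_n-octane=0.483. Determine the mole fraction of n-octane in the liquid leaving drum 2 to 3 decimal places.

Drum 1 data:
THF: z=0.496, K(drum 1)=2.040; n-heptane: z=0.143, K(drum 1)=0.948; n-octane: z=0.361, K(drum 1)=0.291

x_n-octane (drum 2) = 0.755

Drum 1:
Rachford–Rice: g(ψ₁) = Σ zᵢ(Kᵢ−1)/(1+ψ₁(Kᵢ−1)) = 0.
Feasibility: ΣzᵢKᵢ = 1.252, Σzᵢ/Kᵢ = 1.635 — both > 1, two phases present.
Iterate (Newton) starting at ψ₁ = 0.5:
  ψ₁ = 0.500: g = -0.0648, g' = -0.668 → ψ₁ = 0.403
  ψ₁ = 0.403: g = -0.0025, g' = -0.622 → ψ₁ = 0.399
Converged at ψ₁ = 0.399.
Drum-1 compositions:
  THF: x = 0.351, y = 0.715
  n-heptane: x = 0.146, y = 0.138
  n-octane: x = 0.503, y = 0.147
Drum-2 feed = drum-1 liquid: z₂ = (0.3505, 0.1460, 0.5035).
Drum 2:
Let ψ₂ = V/F and solve Σ zᵢ(Kᵢ−1)/(1+ψ₂(Kᵢ−1)) = 0.
g(0) = ΣzᵢKᵢ − 1 = 0.660 and g(1) = 1 − Σzᵢ/Kᵢ = -0.239, so a root lies in (0, 1).
Newton iteration, ψ₂⁰ = 0.5:
  ψ₂ = 0.500: g = 0.0955, g' = -0.689 → ψ₂ = 0.639
  ψ₂ = 0.639: g = 0.0041, g' = -0.639 → ψ₂ = 0.645
Converged at ψ₂ = 0.645.
  THF: x = 0.138, y = 0.467
  n-heptane: x = 0.107, y = 0.168
  n-octane: x = 0.755, y = 0.365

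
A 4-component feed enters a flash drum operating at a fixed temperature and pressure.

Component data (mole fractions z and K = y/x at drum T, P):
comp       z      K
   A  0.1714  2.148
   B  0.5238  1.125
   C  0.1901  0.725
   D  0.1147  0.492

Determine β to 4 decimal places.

Let β = V/F and solve Σ zᵢ(Kᵢ−1)/(1+β(Kᵢ−1)) = 0.
Feasibility: ΣzᵢKᵢ = 1.1517, Σzᵢ/Kᵢ = 1.0407 — both > 1, two phases present.
Newton iteration, β⁰ = 0.5:
  β = 0.5000: g = 0.04792, g' = -0.1709 → β = 0.7803
  β = 0.7803: g = 0.00035, g' = -0.1742 → β = 0.7823
Converged at β = 0.7823.

β = 0.7823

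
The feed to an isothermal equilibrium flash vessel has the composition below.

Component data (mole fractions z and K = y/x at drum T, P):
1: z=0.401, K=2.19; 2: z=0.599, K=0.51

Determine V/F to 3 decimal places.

V/F = 0.315

Material balance + equilibrium reduce to Σ zᵢ(Kᵢ−1)/(1+V/F(Kᵢ−1)) = 0.
Feasibility: ΣzᵢKᵢ = 1.184, Σzᵢ/Kᵢ = 1.358 — both > 1, two phases present.
Newton iteration, V/F⁰ = 0.5:
  V/F = 0.500: g = -0.0896, g' = -0.476 → V/F = 0.312
  V/F = 0.312: g = 0.0017, g' = -0.503 → V/F = 0.315
Converged at V/F = 0.315.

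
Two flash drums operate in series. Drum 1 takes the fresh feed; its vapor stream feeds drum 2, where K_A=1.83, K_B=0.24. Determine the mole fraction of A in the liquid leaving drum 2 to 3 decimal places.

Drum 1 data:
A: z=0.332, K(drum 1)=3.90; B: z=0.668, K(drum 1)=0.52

Drum 1:
Material balance + equilibrium reduce to Σ zᵢ(Kᵢ−1)/(1+ψ₁(Kᵢ−1)) = 0.
Feasibility: ΣzᵢKᵢ = 1.642, Σzᵢ/Kᵢ = 1.370 — both > 1, two phases present.
Binary case is linear: z₁(K₁−1)(1+ψ₁(K₂−1)) + z₂(K₂−1)(1+ψ₁(K₁−1)) = 0
⇒ ψ₁ = [z₁(K₁−1)+z₂(K₂−1)] / [−(K₁−1)(K₂−1)] = 0.6422/1.3920 = 0.461
Drum-1 compositions:
  A: x = 0.142, y = 0.554
  B: x = 0.858, y = 0.446
Drum-2 feed = drum-1 vapor: z₂ = (0.5538, 0.4462).
Drum 2:
Material balance + equilibrium reduce to Σ zᵢ(Kᵢ−1)/(1+ψ₂(Kᵢ−1)) = 0.
g(0) = ΣzᵢKᵢ − 1 = 0.121 and g(1) = 1 − Σzᵢ/Kᵢ = -1.162, so a root lies in (0, 1).
Binary case is linear: z₁(K₁−1)(1+ψ₂(K₂−1)) + z₂(K₂−1)(1+ψ₂(K₁−1)) = 0
⇒ ψ₂ = [z₁(K₁−1)+z₂(K₂−1)] / [−(K₁−1)(K₂−1)] = 0.1206/0.6308 = 0.191
  A: x = 0.478, y = 0.875
  B: x = 0.522, y = 0.125

x_A (drum 2) = 0.478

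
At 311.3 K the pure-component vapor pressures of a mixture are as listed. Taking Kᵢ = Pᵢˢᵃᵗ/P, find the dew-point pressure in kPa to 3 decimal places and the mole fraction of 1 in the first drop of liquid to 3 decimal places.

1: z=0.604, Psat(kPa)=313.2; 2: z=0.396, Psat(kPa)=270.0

Pdew = 294.538 kPa, x_1 = 0.568

At the dew point ψ → 1, so Σzᵢ/Kᵢ = 1 with Kᵢ = Pᵢˢᵃᵗ/P ⇒ 1/P = Σzᵢ/Pᵢˢᵃᵗ.
1/P = 0.604/313.2 + 0.396/270.0 = 0.003395 ⇒ P = 294.538 kPa
xᵢ = zᵢP/Pᵢˢᵃᵗ ⇒ x_1 = 0.604·294.538/313.2 = 0.568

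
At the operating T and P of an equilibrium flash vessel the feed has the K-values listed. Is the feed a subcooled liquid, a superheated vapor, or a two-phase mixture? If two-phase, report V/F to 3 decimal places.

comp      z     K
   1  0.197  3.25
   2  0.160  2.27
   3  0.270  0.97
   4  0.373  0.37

ΣzᵢKᵢ = 1.403; Σzᵢ/Kᵢ = 1.418.
Both exceed 1, so a two-phase solution exists.
Let ψ = V/F and solve Σ zᵢ(Kᵢ−1)/(1+ψ(Kᵢ−1)) = 0.
Newton iteration, ψ⁰ = 0.56:
  ψ = 0.560: g = -0.0565, g' = -0.637 → ψ = 0.471
Converged at ψ = 0.471.

two-phase, V/F = 0.471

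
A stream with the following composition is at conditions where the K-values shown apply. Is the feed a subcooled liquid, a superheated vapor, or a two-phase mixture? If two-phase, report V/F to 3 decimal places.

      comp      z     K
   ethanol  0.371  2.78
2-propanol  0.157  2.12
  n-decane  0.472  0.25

two-phase, V/F = 0.401

ΣzᵢKᵢ = 1.482; Σzᵢ/Kᵢ = 2.096.
Both exceed 1, so a two-phase solution exists.
Let ψ = V/F and solve Σ zᵢ(Kᵢ−1)/(1+ψ(Kᵢ−1)) = 0.
Newton iteration, ψ⁰ = 0.55:
  ψ = 0.550: g = -0.1600, g' = -1.145 → ψ = 0.410
  ψ = 0.410: g = -0.0091, g' = -1.039 → ψ = 0.401
Converged at ψ = 0.401.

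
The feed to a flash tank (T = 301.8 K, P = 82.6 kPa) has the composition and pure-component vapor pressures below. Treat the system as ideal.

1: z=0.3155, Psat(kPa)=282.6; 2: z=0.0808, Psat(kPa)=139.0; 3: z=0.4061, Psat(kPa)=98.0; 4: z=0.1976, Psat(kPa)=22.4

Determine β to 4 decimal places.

β = 0.8189

Raoult's law: Kᵢ = Pᵢˢᵃᵗ/P = Pᵢˢᵃᵗ/82.6.
  K_1 = 282.6/82.6 = 3.421308, K_2 = 139.0/82.6 = 1.682809, K_3 = 98.0/82.6 = 1.186441, K_4 = 22.4/82.6 = 0.271186
Let β = V/F and solve Σ zᵢ(Kᵢ−1)/(1+β(Kᵢ−1)) = 0.
g(0) = ΣzᵢKᵢ − 1 = 0.7508 and g(1) = 1 − Σzᵢ/Kᵢ = -0.2112, so a root lies in (0, 1).
Iterate (Newton) starting at β = 0.5:
  β = 0.5000: g = 0.22937, g' = -0.6711 → β = 0.8418
  β = 0.8418: g = -0.02072, g' = -0.9288 → β = 0.8195
  β = 0.8195: g = -0.00055, g' = -0.8809 → β = 0.8189
Converged at β = 0.8189.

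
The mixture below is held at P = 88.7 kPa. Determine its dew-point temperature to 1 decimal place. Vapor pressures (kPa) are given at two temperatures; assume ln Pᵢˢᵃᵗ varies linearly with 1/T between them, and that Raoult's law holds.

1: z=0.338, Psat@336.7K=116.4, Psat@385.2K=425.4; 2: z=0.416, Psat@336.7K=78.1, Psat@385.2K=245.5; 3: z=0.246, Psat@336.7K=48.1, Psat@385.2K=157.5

Dew-point temperature: Σzᵢ·P/Pᵢˢᵃᵗ(T) = 1. Interpolate ln Pᵢˢᵃᵗ = aᵢ + bᵢ/T.
  T = 336.7 K: ΣzᵢP/Pᵢˢᵃᵗ = 1.1837
  T = 385.2 K: ΣzᵢP/Pᵢˢᵃᵗ = 0.3593
  T = 360.9 K: ΣzᵢP/Pᵢˢᵃᵗ = 0.6271
  T = 348.8 K: ΣzᵢP/Pᵢˢᵃᵗ = 0.8520
  T = 342.8 K: ΣzᵢP/Pᵢˢᵃᵗ = 0.9999
  T = 339.8 K: ΣzᵢP/Pᵢˢᵃᵗ = 1.0856
  T = 341.3 K: ΣzᵢP/Pᵢˢᵃᵗ = 1.0417
Interpolating between 341.3 K and 342.8 K gives T ≈ 342.8 K.

T = 342.8 K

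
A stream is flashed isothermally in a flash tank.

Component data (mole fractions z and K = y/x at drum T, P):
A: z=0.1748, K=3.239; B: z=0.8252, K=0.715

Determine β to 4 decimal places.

β = 0.2448

Material balance + equilibrium reduce to Σ zᵢ(Kᵢ−1)/(1+β(Kᵢ−1)) = 0.
Feasibility: ΣzᵢKᵢ = 1.1562, Σzᵢ/Kᵢ = 1.2081 — both > 1, two phases present.
Binary case is linear: z₁(K₁−1)(1+β(K₂−1)) + z₂(K₂−1)(1+β(K₁−1)) = 0
⇒ β = [z₁(K₁−1)+z₂(K₂−1)] / [−(K₁−1)(K₂−1)] = 0.15620/0.63811 = 0.2448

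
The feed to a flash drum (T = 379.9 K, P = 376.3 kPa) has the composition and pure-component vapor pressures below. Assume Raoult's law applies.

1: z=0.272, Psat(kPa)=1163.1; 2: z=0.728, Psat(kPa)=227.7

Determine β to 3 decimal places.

β = 0.341

Raoult's law: Kᵢ = Pᵢˢᵃᵗ/P = Pᵢˢᵃᵗ/376.3.
  K_1 = 1163.1/376.3 = 3.09088, K_2 = 227.7/376.3 = 0.60510
Let β = V/F and solve Σ zᵢ(Kᵢ−1)/(1+β(Kᵢ−1)) = 0.
Feasibility: ΣzᵢKᵢ = 1.281, Σzᵢ/Kᵢ = 1.291 — both > 1, two phases present.
Iterate (Newton) starting at β = 0.5:
  β = 0.500: g = -0.0802, g' = -0.460 → β = 0.326
  β = 0.326: g = 0.0083, g' = -0.570 → β = 0.340
  β = 0.340: g = 0.0001, g' = -0.557 → β = 0.341
Converged at β = 0.341.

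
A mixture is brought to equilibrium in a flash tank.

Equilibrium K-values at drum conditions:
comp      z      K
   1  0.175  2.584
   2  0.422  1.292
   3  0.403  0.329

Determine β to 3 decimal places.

Material balance + equilibrium reduce to Σ zᵢ(Kᵢ−1)/(1+β(Kᵢ−1)) = 0.
g(0) = ΣzᵢKᵢ − 1 = 0.130 and g(1) = 1 − Σzᵢ/Kᵢ = -0.619, so a root lies in (0, 1).
Iterate (Newton) starting at β = 0.56:
  β = 0.560: g = -0.1804, g' = -0.616 → β = 0.267
  β = 0.267: g = -0.0203, g' = -0.517 → β = 0.228
Converged at β = 0.228.

β = 0.228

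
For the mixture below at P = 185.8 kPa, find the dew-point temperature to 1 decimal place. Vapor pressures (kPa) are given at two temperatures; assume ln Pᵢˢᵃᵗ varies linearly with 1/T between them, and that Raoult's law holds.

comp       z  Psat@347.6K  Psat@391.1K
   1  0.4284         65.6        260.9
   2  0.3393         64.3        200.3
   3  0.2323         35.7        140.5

T = 388.3 K

Dew-point temperature: Σzᵢ·P/Pᵢˢᵃᵗ(T) = 1. Interpolate ln Pᵢˢᵃᵗ = aᵢ + bᵢ/T.
  T = 347.6 K: ΣzᵢP/Pᵢˢᵃᵗ = 3.4028
  T = 391.1 K: ΣzᵢP/Pᵢˢᵃᵗ = 0.9270
  T = 369.4 K: ΣzᵢP/Pᵢˢᵃᵗ = 1.7042
  T = 380.2 K: ΣzᵢP/Pᵢˢᵃᵗ = 1.2474
  T = 385.6 K: ΣzᵢP/Pᵢˢᵃᵗ = 1.0744
  T = 388.4 K: ΣzᵢP/Pᵢˢᵃᵗ = 0.9961
Interpolating between 385.6 K and 388.4 K gives T ≈ 388.3 K.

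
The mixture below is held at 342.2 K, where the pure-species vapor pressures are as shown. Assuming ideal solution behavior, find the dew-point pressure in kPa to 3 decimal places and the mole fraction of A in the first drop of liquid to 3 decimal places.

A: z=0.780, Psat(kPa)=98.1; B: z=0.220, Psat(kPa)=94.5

At the dew point ψ → 1, so Σzᵢ/Kᵢ = 1 with Kᵢ = Pᵢˢᵃᵗ/P ⇒ 1/P = Σzᵢ/Pᵢˢᵃᵗ.
1/P = 0.780/98.1 + 0.220/94.5 = 0.010279 ⇒ P = 97.285 kPa
xᵢ = zᵢP/Pᵢˢᵃᵗ ⇒ x_A = 0.780·97.285/98.1 = 0.774

Pdew = 97.285 kPa, x_A = 0.774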